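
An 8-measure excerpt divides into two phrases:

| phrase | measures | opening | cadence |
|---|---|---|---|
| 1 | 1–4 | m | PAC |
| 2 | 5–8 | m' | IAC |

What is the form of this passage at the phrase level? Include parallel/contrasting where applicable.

phrase group

The second phrase closes with an imperfect authentic cadence, which is not stronger than the first phrase's perfect authentic cadence; without a weak→strong cadential pair there is no antecedent–consequent relationship, so this is a phrase group rather than a period.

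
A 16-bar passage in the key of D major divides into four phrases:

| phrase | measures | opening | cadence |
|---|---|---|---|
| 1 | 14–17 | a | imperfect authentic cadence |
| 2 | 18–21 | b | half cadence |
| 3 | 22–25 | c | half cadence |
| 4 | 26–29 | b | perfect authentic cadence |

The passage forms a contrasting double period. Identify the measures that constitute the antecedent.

measures 14–21

In a double period the four phrases pair into a large antecedent (phrases 1–2, ending half cadence) and a large consequent (phrases 3–4, ending perfect authentic cadence). The antecedent spans bars 14–21.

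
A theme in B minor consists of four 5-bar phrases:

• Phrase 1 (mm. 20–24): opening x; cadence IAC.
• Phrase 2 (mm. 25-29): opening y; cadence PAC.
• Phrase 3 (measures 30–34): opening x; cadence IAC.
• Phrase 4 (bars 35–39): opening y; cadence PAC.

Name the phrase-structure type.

repeated period

The cadence pattern IAC–PAC–IAC–PAC is weak–strong twice, and phrases 3–4 restate phrases 1–2: a period heard twice, not a double period (which would end weakly at phrase 2).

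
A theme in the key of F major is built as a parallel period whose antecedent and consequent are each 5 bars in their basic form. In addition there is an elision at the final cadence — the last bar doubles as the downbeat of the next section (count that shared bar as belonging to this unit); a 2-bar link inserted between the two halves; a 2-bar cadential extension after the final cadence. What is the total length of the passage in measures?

14 measures

Basic parallel period: 5 + 5 = 10 bars.
10 (basic form) + 2 (link) + 2 (cadential extension) = 14.
The elision shares a bar with the next section but does not change this unit's count.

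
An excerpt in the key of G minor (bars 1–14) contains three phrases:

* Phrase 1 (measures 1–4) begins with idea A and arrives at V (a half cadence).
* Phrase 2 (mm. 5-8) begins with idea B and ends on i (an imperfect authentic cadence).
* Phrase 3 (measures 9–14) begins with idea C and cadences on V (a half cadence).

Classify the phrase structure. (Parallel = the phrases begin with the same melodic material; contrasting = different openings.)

The final phrase closes with a half cadence, which is not stronger than the preceding imperfect authentic cadence; the 3 phrases lack an overall antecedent–consequent design and so form a phrase group.

phrase group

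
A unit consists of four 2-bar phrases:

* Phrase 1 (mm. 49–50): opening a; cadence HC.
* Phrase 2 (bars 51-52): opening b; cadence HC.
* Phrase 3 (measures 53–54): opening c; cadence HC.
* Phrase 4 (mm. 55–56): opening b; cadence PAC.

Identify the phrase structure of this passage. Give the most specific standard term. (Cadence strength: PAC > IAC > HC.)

contrasting double period

Four phrases in two halves: the first half (mm. 49–52) ends with a half cadence, the second (mm. 53-56) with a perfect authentic cadence — a large antecedent–consequent pair, i.e. a double period.
Phrase 3 begins with different material from phrase 1, making it contrasting.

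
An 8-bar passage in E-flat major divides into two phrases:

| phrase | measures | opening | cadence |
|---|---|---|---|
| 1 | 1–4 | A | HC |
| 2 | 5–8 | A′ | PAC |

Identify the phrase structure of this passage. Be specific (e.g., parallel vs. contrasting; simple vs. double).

parallel period

Phrase 1 ends with a half cadence (weaker) and phrase 2 with a perfect authentic cadence (stronger): antecedent + consequent = a period.
The two phrases open with the same material (A / A′), so the period is parallel.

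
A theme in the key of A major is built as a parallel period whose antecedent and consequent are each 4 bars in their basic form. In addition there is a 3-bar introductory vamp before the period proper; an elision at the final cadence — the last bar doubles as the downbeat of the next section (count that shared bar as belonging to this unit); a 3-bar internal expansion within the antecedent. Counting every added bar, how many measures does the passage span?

14 measures

Basic parallel period: 4 + 4 = 8 bars.
8 (basic form) + 3 (introduction) + 3 (internal expansion) = 14.
The elision shares a bar with the next section but does not change this unit's count.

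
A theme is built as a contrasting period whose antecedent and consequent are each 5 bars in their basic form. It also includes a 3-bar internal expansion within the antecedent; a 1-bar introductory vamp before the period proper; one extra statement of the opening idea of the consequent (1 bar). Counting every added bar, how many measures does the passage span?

15 measures

Basic contrasting period: 5 + 5 = 10 bars.
10 (basic form) + 3 (internal expansion) + 1 (introduction) + 1 (extra statement) = 15.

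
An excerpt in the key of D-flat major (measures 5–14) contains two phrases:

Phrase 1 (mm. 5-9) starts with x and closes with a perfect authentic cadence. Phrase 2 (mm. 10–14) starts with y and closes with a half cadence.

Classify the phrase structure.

The second phrase closes with a half cadence, which is not stronger than the first phrase's perfect authentic cadence; without a weak→strong cadential pair there is no antecedent–consequent relationship, so this is a phrase group rather than a period.

phrase group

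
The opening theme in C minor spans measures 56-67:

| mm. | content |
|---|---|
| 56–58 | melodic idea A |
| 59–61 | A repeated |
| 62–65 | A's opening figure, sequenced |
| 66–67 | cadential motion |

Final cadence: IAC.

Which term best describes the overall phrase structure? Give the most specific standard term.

Basic idea (bars 56–58) + its repetition (mm. 59-61) form the presentation; fragmentation and cadence (measures 62-67) form the continuation — the 12-bar whole is a sentence.

sentence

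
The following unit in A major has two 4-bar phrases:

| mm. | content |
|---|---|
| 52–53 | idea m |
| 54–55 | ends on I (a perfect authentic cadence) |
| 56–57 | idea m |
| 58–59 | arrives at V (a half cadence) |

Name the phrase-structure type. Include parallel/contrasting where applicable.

The second phrase closes with a half cadence, which is not stronger than the first phrase's perfect authentic cadence; without a weak→strong cadential pair there is no antecedent–consequent relationship, so this is a phrase group rather than a period.

phrase group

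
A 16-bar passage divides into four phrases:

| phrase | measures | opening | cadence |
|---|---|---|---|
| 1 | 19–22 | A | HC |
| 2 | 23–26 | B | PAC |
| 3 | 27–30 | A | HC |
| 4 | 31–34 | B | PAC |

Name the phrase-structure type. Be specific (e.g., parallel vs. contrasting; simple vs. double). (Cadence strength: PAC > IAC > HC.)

The cadence pattern HC–PAC–HC–PAC is weak–strong twice, and phrases 3–4 restate phrases 1–2: a period heard twice, not a double period (which would end weakly at phrase 2).

repeated period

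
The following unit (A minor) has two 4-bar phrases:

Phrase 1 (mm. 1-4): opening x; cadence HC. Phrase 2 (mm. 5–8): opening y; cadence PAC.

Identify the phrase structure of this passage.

contrasting period

Phrase 1 ends with a half cadence (weaker) and phrase 2 with a perfect authentic cadence (stronger): antecedent + consequent = a period.
The two phrases open with different material (x / y), so the period is contrasting.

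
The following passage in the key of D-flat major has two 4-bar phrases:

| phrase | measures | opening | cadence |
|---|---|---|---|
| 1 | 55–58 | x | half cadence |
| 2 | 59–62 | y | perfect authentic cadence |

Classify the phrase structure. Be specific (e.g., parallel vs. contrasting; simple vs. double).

contrasting period

Phrase 1 ends with a half cadence (weaker) and phrase 2 with a perfect authentic cadence (stronger): antecedent + consequent = a period.
The two phrases open with different material (x / y), so the period is contrasting.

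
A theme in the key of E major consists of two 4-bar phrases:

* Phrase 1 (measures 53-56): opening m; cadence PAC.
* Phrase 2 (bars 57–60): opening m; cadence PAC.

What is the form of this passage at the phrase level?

Both phrases have the same opening (m) and the same cadence (perfect authentic cadence): the second is a restatement, not a consequent, so this is a repeated phrase rather than a period.

repeated phrase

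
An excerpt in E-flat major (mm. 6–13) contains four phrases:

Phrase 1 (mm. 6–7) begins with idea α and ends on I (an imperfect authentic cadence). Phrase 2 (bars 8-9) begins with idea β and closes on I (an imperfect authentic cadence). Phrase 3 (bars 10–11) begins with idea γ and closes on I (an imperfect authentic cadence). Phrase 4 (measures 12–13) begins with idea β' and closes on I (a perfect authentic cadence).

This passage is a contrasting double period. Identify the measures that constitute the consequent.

measures 10–13

In a double period the four phrases pair into a large antecedent (phrases 1–2, ending imperfect authentic cadence) and a large consequent (phrases 3–4, ending perfect authentic cadence). The consequent spans measures 10–13.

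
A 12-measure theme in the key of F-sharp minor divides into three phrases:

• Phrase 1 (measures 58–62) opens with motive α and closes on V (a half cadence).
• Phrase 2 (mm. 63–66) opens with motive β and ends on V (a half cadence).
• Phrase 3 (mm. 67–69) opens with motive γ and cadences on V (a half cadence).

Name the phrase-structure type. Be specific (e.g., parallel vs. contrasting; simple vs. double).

The final phrase closes with a half cadence, which is not stronger than the preceding half cadence; the 3 phrases lack an overall antecedent–consequent design and so form a phrase group.

phrase group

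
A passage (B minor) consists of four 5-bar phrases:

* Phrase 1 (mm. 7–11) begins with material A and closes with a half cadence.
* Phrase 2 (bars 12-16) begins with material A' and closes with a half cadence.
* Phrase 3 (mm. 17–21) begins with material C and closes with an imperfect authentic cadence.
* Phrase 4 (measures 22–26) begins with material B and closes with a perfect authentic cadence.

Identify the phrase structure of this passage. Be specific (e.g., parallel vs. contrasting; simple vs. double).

contrasting double period

Four phrases in two halves: the first half (bars 7–16) ends with a half cadence, the second (measures 17–26) with a perfect authentic cadence — a large antecedent–consequent pair, i.e. a double period.
Phrase 3 begins with different material from phrase 1, making it contrasting.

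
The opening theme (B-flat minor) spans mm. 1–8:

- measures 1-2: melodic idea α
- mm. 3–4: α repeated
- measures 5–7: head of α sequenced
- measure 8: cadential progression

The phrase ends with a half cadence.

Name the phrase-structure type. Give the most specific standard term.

Basic idea (measures 1–2) + its repetition (mm. 3–4) form the presentation; fragmentation and cadence (mm. 5-8) form the continuation — the 8-bar whole is a sentence.

sentence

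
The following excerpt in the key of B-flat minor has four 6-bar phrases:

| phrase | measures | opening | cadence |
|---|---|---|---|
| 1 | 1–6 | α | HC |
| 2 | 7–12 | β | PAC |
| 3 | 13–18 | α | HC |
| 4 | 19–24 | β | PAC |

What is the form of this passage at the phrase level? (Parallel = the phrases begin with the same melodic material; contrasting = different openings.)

The cadence pattern HC–PAC–HC–PAC is weak–strong twice, and phrases 3–4 restate phrases 1–2: a period heard twice, not a double period (which would end weakly at phrase 2).

repeated period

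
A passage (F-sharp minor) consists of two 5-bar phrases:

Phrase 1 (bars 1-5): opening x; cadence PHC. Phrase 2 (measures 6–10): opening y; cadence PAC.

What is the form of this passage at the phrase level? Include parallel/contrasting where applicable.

Phrase 1 ends with a Phrygian half cadence (weaker) and phrase 2 with a perfect authentic cadence (stronger): antecedent + consequent = a period.
The two phrases open with different material (x / y), so the period is contrasting.

contrasting period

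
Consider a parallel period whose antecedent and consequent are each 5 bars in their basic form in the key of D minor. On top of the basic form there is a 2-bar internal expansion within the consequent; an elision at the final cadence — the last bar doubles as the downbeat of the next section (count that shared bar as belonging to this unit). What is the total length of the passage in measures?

Basic parallel period: 5 + 5 = 10 bars.
10 (basic form) + 2 (internal expansion) = 12.
The elision shares a bar with the next section but does not change this unit's count.

12 measures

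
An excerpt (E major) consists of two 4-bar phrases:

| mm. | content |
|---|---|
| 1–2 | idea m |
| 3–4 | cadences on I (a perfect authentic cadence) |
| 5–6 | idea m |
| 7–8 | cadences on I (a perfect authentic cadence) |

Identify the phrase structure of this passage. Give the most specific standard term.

repeated phrase

Both phrases have the same opening (m) and the same cadence (perfect authentic cadence): the second is a restatement, not a consequent, so this is a repeated phrase rather than a period.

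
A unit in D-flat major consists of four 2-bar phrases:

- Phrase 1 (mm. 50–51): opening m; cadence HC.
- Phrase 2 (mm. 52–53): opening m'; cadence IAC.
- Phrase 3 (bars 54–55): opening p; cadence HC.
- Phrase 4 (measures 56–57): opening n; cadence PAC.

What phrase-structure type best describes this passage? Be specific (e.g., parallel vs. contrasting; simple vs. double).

Four phrases in two halves: the first half (measures 50–53) ends with an imperfect authentic cadence, the second (measures 54–57) with a perfect authentic cadence — a large antecedent–consequent pair, i.e. a double period.
Phrase 3 begins with different material from phrase 1, making it contrasting.

contrasting double period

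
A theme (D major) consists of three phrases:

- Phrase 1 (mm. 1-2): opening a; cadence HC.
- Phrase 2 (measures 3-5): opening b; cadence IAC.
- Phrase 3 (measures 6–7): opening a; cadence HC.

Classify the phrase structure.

phrase group

The final phrase closes with a half cadence, which is not stronger than the preceding imperfect authentic cadence; the 3 phrases lack an overall antecedent–consequent design and so form a phrase group.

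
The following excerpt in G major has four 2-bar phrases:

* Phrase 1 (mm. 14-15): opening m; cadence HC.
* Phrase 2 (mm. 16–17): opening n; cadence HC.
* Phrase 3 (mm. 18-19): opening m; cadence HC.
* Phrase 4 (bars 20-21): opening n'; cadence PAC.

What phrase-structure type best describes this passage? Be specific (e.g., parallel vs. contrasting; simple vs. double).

parallel double period

Four phrases in two halves: the first half (mm. 14–17) ends with a half cadence, the second (mm. 18-21) with a perfect authentic cadence — a large antecedent–consequent pair, i.e. a double period.
Phrase 3 begins with the same material as phrase 1, making it parallel.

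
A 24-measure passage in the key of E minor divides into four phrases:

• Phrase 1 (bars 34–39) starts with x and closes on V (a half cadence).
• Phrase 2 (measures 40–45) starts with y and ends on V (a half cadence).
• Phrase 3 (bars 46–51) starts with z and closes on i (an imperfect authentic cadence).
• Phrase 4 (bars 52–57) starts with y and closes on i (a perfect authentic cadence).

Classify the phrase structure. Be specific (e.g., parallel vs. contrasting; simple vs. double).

contrasting double period

Four phrases in two halves: the first half (bars 34-45) ends with a half cadence, the second (measures 46-57) with a perfect authentic cadence — a large antecedent–consequent pair, i.e. a double period.
Phrase 3 begins with different material from phrase 1, making it contrasting.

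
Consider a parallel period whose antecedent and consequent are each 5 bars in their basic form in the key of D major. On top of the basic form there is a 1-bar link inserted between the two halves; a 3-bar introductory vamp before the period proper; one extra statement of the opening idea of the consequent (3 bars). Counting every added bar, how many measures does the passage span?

17 measures

Basic parallel period: 5 + 5 = 10 bars.
10 (basic form) + 1 (link) + 3 (introduction) + 3 (extra statement) = 17.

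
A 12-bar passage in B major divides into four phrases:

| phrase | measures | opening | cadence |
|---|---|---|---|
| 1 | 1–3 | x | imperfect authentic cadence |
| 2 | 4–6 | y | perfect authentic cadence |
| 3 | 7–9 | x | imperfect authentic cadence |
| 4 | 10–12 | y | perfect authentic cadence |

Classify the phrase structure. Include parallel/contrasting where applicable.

repeated period

The cadence pattern IAC–PAC–IAC–PAC is weak–strong twice, and phrases 3–4 restate phrases 1–2: a period heard twice, not a double period (which would end weakly at phrase 2).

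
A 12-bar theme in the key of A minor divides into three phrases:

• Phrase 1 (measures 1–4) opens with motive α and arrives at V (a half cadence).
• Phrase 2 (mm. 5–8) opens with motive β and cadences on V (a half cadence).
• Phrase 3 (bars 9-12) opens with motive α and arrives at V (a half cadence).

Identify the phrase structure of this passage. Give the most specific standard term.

The final phrase closes with a half cadence, which is not stronger than the preceding half cadence; the 3 phrases lack an overall antecedent–consequent design and so form a phrase group.

phrase group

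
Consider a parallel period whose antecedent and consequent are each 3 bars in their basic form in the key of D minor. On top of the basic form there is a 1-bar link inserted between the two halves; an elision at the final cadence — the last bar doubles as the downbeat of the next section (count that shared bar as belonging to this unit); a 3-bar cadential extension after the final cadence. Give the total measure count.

Basic parallel period: 3 + 3 = 6 bars.
6 (basic form) + 1 (link) + 3 (cadential extension) = 10.
The elision shares a bar with the next section but does not change this unit's count.

10 measures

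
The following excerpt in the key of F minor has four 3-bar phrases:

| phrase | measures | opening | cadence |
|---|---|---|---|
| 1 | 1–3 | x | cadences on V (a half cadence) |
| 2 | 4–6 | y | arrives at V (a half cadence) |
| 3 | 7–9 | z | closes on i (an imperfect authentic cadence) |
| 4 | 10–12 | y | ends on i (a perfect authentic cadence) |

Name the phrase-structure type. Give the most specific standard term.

contrasting double period

Four phrases in two halves: the first half (bars 1-6) ends with a half cadence, the second (mm. 7-12) with a perfect authentic cadence — a large antecedent–consequent pair, i.e. a double period.
Phrase 3 begins with different material from phrase 1, making it contrasting.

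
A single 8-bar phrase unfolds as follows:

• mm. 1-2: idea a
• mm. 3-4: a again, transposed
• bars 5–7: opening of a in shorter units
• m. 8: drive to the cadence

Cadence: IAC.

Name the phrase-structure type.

sentence

Basic idea (measures 1-2) + its repetition (bars 3–4) form the presentation; fragmentation and cadence (mm. 5-8) form the continuation — the 8-bar whole is a sentence.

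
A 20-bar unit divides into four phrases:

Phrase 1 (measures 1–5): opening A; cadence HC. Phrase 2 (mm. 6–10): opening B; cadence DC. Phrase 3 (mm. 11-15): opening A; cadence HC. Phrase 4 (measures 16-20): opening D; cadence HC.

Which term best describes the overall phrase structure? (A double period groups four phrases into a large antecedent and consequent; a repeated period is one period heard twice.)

phrase group

Phrase 4 ends with a half cadence, no stronger than phrase 2's deceptive cadence, so the four phrases do not form a double period; nor do phrases 3–4 duplicate 1–2, so it is not a repeated period. With no phrase reaching a conclusive cadence, the passage is a phrase group.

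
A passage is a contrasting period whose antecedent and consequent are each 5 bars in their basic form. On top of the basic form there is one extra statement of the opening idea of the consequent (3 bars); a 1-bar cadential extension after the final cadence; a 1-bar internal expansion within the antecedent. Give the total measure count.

15 measures

Basic contrasting period: 5 + 5 = 10 bars.
10 (basic form) + 3 (extra statement) + 1 (cadential extension) + 1 (internal expansion) = 15.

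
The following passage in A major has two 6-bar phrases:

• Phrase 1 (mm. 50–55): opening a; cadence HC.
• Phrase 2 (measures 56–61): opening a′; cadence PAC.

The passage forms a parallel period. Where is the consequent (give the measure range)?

measures 56–61

The antecedent is the phrase ending with the weaker cadence (half cadence, phrase 1) and the consequent the one ending more conclusively (perfect authentic cadence, phrase 2); the consequent is mm. 56–61.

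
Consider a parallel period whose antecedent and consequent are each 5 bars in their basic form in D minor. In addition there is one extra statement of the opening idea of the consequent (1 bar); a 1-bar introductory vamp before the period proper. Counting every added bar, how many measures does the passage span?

Basic parallel period: 5 + 5 = 10 bars.
10 (basic form) + 1 (extra statement) + 1 (introduction) = 12.

12 measures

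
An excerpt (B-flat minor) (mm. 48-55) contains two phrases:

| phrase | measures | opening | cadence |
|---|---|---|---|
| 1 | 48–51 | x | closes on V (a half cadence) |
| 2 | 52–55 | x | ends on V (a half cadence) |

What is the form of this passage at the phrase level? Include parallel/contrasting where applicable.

Both phrases have the same opening (x) and the same cadence (half cadence): the second is a restatement, not a consequent, so this is a repeated phrase rather than a period.

repeated phrase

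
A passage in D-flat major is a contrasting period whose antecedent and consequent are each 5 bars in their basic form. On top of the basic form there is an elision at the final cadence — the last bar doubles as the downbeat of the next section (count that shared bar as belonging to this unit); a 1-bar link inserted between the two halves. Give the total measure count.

11 measures

Basic contrasting period: 5 + 5 = 10 bars.
10 (basic form) + 1 (link) = 11.
The elision shares a bar with the next section but does not change this unit's count.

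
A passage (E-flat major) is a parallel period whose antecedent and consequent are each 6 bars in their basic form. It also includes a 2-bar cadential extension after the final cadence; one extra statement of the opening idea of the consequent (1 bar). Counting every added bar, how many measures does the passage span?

15 measures

Basic parallel period: 6 + 6 = 12 bars.
12 (basic form) + 2 (cadential extension) + 1 (extra statement) = 15.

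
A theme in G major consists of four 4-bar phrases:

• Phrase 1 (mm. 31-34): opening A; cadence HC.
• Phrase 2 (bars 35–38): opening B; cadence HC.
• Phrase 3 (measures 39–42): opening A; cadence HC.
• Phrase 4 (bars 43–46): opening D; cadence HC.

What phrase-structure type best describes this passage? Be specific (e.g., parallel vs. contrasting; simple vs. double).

phrase group

Phrase 4 ends with a half cadence, no stronger than phrase 2's half cadence, so the four phrases do not form a double period; nor do phrases 3–4 duplicate 1–2, so it is not a repeated period. With no phrase reaching a conclusive cadence, the passage is a phrase group.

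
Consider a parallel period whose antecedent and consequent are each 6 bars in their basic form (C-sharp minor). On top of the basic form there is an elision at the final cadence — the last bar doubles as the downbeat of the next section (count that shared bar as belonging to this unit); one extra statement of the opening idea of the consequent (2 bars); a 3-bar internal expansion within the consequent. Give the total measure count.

Basic parallel period: 6 + 6 = 12 bars.
12 (basic form) + 2 (extra statement) + 3 (internal expansion) = 17.
The elision shares a bar with the next section but does not change this unit's count.

17 measures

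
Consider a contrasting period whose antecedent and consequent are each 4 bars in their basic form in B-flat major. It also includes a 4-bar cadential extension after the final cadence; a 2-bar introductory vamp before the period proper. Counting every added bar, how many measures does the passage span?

Basic contrasting period: 4 + 4 = 8 bars.
8 (basic form) + 4 (cadential extension) + 2 (introduction) = 14.

14 measures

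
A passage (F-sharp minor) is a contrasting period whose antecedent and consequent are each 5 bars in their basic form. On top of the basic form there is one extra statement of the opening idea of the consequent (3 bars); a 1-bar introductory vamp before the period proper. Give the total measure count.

Basic contrasting period: 5 + 5 = 10 bars.
10 (basic form) + 3 (extra statement) + 1 (introduction) = 14.

14 measures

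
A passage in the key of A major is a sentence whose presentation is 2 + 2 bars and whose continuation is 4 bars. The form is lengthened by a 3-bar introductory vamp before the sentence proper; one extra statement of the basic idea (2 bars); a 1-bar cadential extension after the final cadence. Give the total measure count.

14 measures

Basic sentence: 2 + 2 + 4 = 8 bars.
8 (basic form) + 3 (introduction) + 2 (extra statement) + 1 (cadential extension) = 14.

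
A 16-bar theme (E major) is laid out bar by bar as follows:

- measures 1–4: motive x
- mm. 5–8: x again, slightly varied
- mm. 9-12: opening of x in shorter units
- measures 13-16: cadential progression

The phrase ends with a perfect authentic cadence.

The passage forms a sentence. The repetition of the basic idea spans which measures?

The presentation of a sentence is the basic idea (mm. 1–4) plus its repetition (mm. 5–8); the repetition of the basic idea is therefore mm. 5–8.

measures 5–8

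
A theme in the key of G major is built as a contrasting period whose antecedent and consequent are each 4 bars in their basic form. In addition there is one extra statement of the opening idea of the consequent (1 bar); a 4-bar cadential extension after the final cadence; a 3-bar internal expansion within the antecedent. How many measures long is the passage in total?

16 measures

Basic contrasting period: 4 + 4 = 8 bars.
8 (basic form) + 1 (extra statement) + 4 (cadential extension) + 3 (internal expansion) = 16.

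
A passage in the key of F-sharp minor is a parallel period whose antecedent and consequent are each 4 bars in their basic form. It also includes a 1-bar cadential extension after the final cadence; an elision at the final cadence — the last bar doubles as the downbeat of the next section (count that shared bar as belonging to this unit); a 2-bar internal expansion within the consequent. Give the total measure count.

Basic parallel period: 4 + 4 = 8 bars.
8 (basic form) + 1 (cadential extension) + 2 (internal expansion) = 11.
The elision shares a bar with the next section but does not change this unit's count.

11 measures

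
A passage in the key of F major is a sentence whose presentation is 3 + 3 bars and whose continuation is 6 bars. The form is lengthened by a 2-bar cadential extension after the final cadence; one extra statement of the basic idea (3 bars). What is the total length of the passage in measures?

Basic sentence: 3 + 3 + 6 = 12 bars.
12 (basic form) + 2 (cadential extension) + 3 (extra statement) = 17.

17 measures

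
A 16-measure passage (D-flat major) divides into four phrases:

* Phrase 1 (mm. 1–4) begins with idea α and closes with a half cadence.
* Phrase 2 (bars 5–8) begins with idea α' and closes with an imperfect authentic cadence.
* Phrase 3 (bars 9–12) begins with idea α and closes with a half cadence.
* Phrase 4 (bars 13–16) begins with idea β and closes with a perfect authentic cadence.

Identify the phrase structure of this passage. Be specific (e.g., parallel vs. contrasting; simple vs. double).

Four phrases in two halves: the first half (mm. 1–8) ends with an imperfect authentic cadence, the second (mm. 9–16) with a perfect authentic cadence — a large antecedent–consequent pair, i.e. a double period.
Phrase 3 begins with the same material as phrase 1, making it parallel.

parallel double period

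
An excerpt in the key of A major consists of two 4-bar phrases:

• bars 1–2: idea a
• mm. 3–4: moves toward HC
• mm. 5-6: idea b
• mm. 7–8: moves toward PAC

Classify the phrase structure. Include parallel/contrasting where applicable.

Phrase 1 ends with a half cadence (weaker) and phrase 2 with a perfect authentic cadence (stronger): antecedent + consequent = a period.
The two phrases open with different material (a / b), so the period is contrasting.

contrasting period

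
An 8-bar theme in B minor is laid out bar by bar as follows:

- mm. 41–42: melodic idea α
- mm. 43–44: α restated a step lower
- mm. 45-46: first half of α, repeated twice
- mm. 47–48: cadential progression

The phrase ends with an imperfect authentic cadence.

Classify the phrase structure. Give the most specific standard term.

sentence

Basic idea (mm. 41–42) + its repetition (mm. 43–44) form the presentation; fragmentation and cadence (mm. 45–48) form the continuation — the 8-bar whole is a sentence.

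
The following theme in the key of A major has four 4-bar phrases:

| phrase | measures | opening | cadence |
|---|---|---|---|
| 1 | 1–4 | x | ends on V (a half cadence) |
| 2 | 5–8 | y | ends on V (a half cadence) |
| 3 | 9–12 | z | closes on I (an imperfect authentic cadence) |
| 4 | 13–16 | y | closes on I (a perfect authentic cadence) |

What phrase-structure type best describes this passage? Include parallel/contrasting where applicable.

contrasting double period

Four phrases in two halves: the first half (mm. 1-8) ends with a half cadence, the second (bars 9–16) with a perfect authentic cadence — a large antecedent–consequent pair, i.e. a double period.
Phrase 3 begins with different material from phrase 1, making it contrasting.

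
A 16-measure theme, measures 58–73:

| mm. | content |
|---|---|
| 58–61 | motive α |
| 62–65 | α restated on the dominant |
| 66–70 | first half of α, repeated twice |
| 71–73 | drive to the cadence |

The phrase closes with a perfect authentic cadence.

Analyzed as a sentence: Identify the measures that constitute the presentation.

The presentation of a sentence is the basic idea (mm. 58–61) plus its repetition (bars 62–65); the presentation is therefore measures 58–65.

measures 58–65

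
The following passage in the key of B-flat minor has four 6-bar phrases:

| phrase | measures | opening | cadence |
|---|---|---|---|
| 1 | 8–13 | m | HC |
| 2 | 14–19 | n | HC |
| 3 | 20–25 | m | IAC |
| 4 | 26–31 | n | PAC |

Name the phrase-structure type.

parallel double period

Four phrases in two halves: the first half (mm. 8–19) ends with a half cadence, the second (measures 20–31) with a perfect authentic cadence — a large antecedent–consequent pair, i.e. a double period.
Phrase 3 begins with the same material as phrase 1, making it parallel.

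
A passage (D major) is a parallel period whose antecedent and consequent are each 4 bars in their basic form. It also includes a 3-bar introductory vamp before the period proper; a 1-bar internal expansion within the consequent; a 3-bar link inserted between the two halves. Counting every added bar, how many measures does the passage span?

Basic parallel period: 4 + 4 = 8 bars.
8 (basic form) + 3 (introduction) + 1 (internal expansion) + 3 (link) = 15.

15 measures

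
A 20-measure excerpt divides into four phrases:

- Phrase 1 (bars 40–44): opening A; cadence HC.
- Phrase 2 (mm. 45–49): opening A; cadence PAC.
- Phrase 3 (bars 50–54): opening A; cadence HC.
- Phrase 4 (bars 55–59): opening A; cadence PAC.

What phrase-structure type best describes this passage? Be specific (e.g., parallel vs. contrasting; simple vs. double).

repeated period

The cadence pattern HC–PAC–HC–PAC is weak–strong twice, and phrases 3–4 restate phrases 1–2: a period heard twice, not a double period (which would end weakly at phrase 2).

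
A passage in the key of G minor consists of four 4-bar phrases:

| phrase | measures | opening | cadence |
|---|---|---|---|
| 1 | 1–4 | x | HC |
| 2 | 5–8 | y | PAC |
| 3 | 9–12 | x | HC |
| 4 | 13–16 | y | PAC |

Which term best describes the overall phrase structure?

The cadence pattern HC–PAC–HC–PAC is weak–strong twice, and phrases 3–4 restate phrases 1–2: a period heard twice, not a double period (which would end weakly at phrase 2).

repeated period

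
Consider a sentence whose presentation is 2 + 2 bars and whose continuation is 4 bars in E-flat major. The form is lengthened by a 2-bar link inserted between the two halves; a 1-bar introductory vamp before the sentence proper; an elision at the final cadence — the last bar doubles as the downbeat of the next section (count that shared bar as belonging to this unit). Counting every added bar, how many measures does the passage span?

Basic sentence: 2 + 2 + 4 = 8 bars.
8 (basic form) + 2 (link) + 1 (introduction) = 11.
The elision shares a bar with the next section but does not change this unit's count.

11 measures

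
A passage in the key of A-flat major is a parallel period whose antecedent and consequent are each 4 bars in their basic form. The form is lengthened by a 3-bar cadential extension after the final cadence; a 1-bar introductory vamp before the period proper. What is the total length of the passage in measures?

12 measures

Basic parallel period: 4 + 4 = 8 bars.
8 (basic form) + 3 (cadential extension) + 1 (introduction) = 12.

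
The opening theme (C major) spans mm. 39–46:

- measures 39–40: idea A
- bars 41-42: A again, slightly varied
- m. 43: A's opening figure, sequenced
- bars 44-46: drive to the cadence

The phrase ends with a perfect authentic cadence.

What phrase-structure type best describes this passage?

sentence

Basic idea (mm. 39-40) + its repetition (measures 41–42) form the presentation; fragmentation and cadence (mm. 43-46) form the continuation — the 8-bar whole is a sentence.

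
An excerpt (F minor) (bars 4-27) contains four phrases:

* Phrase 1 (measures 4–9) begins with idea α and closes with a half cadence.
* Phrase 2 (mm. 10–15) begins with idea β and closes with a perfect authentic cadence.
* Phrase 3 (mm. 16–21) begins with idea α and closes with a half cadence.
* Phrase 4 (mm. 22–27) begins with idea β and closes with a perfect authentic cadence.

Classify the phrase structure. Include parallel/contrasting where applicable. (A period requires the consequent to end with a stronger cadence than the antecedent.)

The cadence pattern HC–PAC–HC–PAC is weak–strong twice, and phrases 3–4 restate phrases 1–2: a period heard twice, not a double period (which would end weakly at phrase 2).

repeated period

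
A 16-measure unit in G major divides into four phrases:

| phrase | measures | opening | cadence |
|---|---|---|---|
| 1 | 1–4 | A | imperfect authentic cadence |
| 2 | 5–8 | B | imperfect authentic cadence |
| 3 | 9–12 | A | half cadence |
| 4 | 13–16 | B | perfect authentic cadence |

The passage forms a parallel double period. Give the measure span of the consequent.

measures 9–16

In a double period the four phrases pair into a large antecedent (phrases 1–2, ending imperfect authentic cadence) and a large consequent (phrases 3–4, ending perfect authentic cadence). The consequent spans mm. 9–16.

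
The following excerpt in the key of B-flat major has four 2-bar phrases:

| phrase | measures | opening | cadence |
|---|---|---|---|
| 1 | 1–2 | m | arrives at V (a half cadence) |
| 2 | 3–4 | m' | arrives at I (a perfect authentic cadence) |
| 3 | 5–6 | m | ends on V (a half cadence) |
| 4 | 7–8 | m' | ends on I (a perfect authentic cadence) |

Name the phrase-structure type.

The cadence pattern HC–PAC–HC–PAC is weak–strong twice, and phrases 3–4 restate phrases 1–2: a period heard twice, not a double period (which would end weakly at phrase 2).

repeated period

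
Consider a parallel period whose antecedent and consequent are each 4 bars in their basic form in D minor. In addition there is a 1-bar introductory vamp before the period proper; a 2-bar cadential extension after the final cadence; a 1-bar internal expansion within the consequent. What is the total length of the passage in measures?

12 measures

Basic parallel period: 4 + 4 = 8 bars.
8 (basic form) + 1 (introduction) + 2 (cadential extension) + 1 (internal expansion) = 12.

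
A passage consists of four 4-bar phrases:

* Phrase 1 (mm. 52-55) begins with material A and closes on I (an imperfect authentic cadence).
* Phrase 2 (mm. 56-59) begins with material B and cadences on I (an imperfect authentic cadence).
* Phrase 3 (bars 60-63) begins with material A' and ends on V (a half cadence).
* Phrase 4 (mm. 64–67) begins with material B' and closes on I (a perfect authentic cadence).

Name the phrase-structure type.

Four phrases in two halves: the first half (mm. 52–59) ends with an imperfect authentic cadence, the second (mm. 60-67) with a perfect authentic cadence — a large antecedent–consequent pair, i.e. a double period.
Phrase 3 begins with the same material as phrase 1, making it parallel.

parallel double period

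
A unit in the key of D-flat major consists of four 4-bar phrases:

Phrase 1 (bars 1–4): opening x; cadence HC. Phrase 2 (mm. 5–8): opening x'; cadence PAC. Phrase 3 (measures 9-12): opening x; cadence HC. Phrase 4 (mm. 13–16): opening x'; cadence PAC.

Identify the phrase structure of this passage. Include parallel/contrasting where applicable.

The cadence pattern HC–PAC–HC–PAC is weak–strong twice, and phrases 3–4 restate phrases 1–2: a period heard twice, not a double period (which would end weakly at phrase 2).

repeated period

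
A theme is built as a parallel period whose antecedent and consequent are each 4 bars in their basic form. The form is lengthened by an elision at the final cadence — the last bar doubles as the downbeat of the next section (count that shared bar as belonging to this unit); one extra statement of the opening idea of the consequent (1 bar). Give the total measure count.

9 measures

Basic parallel period: 4 + 4 = 8 bars.
8 (basic form) + 1 (extra statement) = 9.
The elision shares a bar with the next section but does not change this unit's count.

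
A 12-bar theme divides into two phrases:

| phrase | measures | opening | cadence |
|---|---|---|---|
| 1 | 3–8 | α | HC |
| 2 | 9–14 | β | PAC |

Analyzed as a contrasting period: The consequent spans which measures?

The antecedent is the phrase ending with the weaker cadence (half cadence, phrase 1) and the consequent the one ending more conclusively (perfect authentic cadence, phrase 2); the consequent is mm. 9–14.

measures 9–14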